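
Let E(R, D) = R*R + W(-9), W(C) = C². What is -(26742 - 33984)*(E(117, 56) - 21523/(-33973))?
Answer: 3388022926386/33973 ≈ 9.9727e+7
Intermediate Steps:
E(R, D) = 81 + R² (E(R, D) = R*R + (-9)² = R² + 81 = 81 + R²)
-(26742 - 33984)*(E(117, 56) - 21523/(-33973)) = -(26742 - 33984)*((81 + 117²) - 21523/(-33973)) = -(-7242)*((81 + 13689) - 21523*(-1/33973)) = -(-7242)*(13770 + 21523/33973) = -(-7242)*467829733/33973 = -1*(-3388022926386/33973) = 3388022926386/33973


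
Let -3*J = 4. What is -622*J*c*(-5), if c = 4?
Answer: -49760/3 ≈ -16587.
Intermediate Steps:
J = -4/3 (J = -1/3*4 = -4/3 ≈ -1.3333)
-622*J*c*(-5) = -622*(-4/3*4)*(-5) = -(-9952)*(-5)/3 = -622*80/3 = -49760/3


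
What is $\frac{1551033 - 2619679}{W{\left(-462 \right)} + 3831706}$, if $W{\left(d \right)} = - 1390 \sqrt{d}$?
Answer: $- \frac{1023684322519}{3670715875159} - \frac{371354485 i \sqrt{462}}{3670715875159} \approx -0.27888 - 0.0021745 i$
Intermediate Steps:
$\frac{1551033 - 2619679}{W{\left(-462 \right)} + 3831706} = \frac{1551033 - 2619679}{- 1390 \sqrt{-462} + 3831706} = - \frac{1068646}{- 1390 i \sqrt{462} + 3831706} = - \frac{1068646}{3831706 - 1390 i \sqrt{462}}$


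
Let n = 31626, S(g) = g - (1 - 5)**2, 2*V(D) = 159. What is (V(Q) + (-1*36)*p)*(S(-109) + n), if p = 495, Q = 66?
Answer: -1117686981/2 ≈ -5.5884e+8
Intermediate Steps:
V(D) = 159/2 (V(D) = (1/2)*159 = 159/2)
S(g) = -16 + g (S(g) = g - 1*(-4)**2 = g - 1*16 = g - 16 = -16 + g)
(V(Q) + (-1*36)*p)*(S(-109) + n) = (159/2 - 1*36*495)*((-16 - 109) + 31626) = (159/2 - 36*495)*(-125 + 31626) = (159/2 - 17820)*31501 = -35481/2*31501 = -1117686981/2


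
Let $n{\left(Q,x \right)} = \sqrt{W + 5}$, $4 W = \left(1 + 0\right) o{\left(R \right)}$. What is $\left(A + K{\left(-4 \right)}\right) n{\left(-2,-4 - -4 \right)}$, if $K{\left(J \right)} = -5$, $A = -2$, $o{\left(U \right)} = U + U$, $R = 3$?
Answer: $- \frac{7 \sqrt{26}}{2} \approx -17.847$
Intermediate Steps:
$o{\left(U \right)} = 2 U$
$W = \frac{3}{2}$ ($W = \frac{\left(1 + 0\right) 2 \cdot 3}{4} = \frac{1 \cdot 6}{4} = \frac{1}{4} \cdot 6 = \frac{3}{2} \approx 1.5$)
$n{\left(Q,x \right)} = \frac{\sqrt{26}}{2}$ ($n{\left(Q,x \right)} = \sqrt{\frac{3}{2} + 5} = \sqrt{\frac{13}{2}} = \frac{\sqrt{26}}{2}$)
$\left(A + K{\left(-4 \right)}\right) n{\left(-2,-4 - -4 \right)} = \left(-2 - 5\right) \frac{\sqrt{26}}{2} = - 7 \frac{\sqrt{26}}{2} = - \frac{7 \sqrt{26}}{2}$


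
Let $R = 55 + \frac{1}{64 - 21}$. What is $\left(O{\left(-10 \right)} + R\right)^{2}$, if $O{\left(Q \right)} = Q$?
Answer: $\frac{3748096}{1849} \approx 2027.1$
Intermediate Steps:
$R = \frac{2366}{43}$ ($R = 55 + \frac{1}{43} = \frac{2366}{43} \approx 55.023$)
$\left(O{\left(-10 \right)} + R\right)^{2} = \left(-10 + \frac{2366}{43}\right)^{2} = \left(\frac{1936}{43}\right)^{2} = \frac{3748096}{1849}$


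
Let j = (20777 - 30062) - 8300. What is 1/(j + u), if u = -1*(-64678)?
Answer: 1/47093 ≈ 2.1235e-5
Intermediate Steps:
u = 64678
j = -17585 (j = -9285 - 8300 = -17585)
1/(j + u) = 1/(-17585 + 64678) = 1/47093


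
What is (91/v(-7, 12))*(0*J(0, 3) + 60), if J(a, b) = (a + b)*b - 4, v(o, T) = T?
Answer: 455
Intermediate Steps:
J(a, b) = -4 + b*(a + b) (J(a, b) = b*(a + b) - 4 = -4 + b*(a + b))
(91/v(-7, 12))*(0*J(0, 3) + 60) = (91/12)*(0*(-4 + 3**2 + 0*3) + 60) = (91*(1/12))*(0*(-4 + 9 + 0) + 60) = 91*(0*5 + 60)/12 = 91*(0 + 60)/12 = (91/12)*60 = 455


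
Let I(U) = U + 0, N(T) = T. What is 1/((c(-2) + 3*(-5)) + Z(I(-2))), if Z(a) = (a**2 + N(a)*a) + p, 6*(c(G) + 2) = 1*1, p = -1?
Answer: -6/59 ≈ -0.10169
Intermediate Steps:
c(G) = -11/6 (c(G) = -2 + (1*1)/6 = -2 + (1/6)*1 = -2 + 1/6 = -11/6)
I(U) = U
Z(a) = -1 + 2*a**2 (Z(a) = (a**2 + a*a) - 1 = (a**2 + a**2) - 1 = 2*a**2 - 1 = -1 + 2*a**2)
1/((c(-2) + 3*(-5)) + Z(I(-2))) = 1/((-11/6 + 3*(-5)) + (-1 + 2*(-2)**2)) = 1/((-11/6 - 15) + (-1 + 2*4)) = 1/(-101/6 + (-1 + 8)) = 1/(-101/6 + 7) = 1/(-59/6) = -6/59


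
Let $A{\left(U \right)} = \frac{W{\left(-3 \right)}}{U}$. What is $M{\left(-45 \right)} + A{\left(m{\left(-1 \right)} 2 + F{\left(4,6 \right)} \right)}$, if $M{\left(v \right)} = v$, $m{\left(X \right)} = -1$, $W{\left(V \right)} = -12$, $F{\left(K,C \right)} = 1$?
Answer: $-33$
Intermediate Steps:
$A{\left(U \right)} = - \frac{12}{U}$
$M{\left(-45 \right)} + A{\left(m{\left(-1 \right)} 2 + F{\left(4,6 \right)} \right)} = -45 - \frac{12}{\left(-1\right) 2 + 1} = -45 - \frac{12}{-2 + 1} = -45 - \frac{12}{-1} = -45 - -12 = -45 + 12 = -33$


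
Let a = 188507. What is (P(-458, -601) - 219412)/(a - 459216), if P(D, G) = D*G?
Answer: -55846/270709 ≈ -0.20630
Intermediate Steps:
(P(-458, -601) - 219412)/(a - 459216) = (-458*(-601) - 219412)/(188507 - 459216) = (275258 - 219412)/(-270709) = 55846*(-1/270709) = -55846/270709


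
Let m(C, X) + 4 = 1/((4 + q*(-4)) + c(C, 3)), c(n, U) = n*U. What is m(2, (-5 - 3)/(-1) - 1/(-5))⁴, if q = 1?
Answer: 279841/1296 ≈ 215.93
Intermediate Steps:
c(n, U) = U*n
m(C, X) = -4 + 1/(3*C) (m(C, X) = -4 + 1/((4 + 1*(-4)) + 3*C) = -4 + 1/((4 - 4) + 3*C) = -4 + 1/(0 + 3*C) = -4 + 1/(3*C))
m(2, (-5 - 3)/(-1) - 1/(-5))⁴ = (-4 + (⅓)/2)⁴ = (-4 + (⅓)*(½))⁴ = (-4 + ⅙)⁴ = (-23/6)⁴ = 279841/1296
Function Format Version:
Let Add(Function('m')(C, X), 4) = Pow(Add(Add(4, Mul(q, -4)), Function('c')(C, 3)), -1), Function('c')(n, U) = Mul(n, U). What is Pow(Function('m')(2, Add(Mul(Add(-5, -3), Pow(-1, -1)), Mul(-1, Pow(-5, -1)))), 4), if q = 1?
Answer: Rational(279841, 1296) ≈ 215.93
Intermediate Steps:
Function('c')(n, U) = Mul(U, n)
Function('m')(C, X) = Add(-4, Mul(Rational(1, 3), Pow(C, -1))) (Function('m')(C, X) = Add(-4, Pow(Add(Add(4, Mul(1, -4)), Mul(3, C)), -1)) = Add(-4, Pow(Add(Add(4, -4), Mul(3, C)), -1)) = Add(-4, Pow(Add(0, Mul(3, C)), -1)) = Add(-4, Pow(Mul(3, C), -1)) = Add(-4, Mul(Rational(1, 3), Pow(C, -1))))
Pow(Function('m')(2, Add(Mul(Add(-5, -3), Pow(-1, -1)), Mul(-1, Pow(-5, -1)))), 4) = Pow(Add(-4, Mul(Rational(1, 3), Pow(2, -1))), 4) = Pow(Add(-4, Mul(Rational(1, 3), Rational(1, 2))), 4) = Pow(Add(-4, Rational(1, 6)), 4) = Pow(Rational(-23, 6), 4) = Rational(279841, 1296)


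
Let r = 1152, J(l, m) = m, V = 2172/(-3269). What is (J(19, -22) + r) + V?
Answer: 3691798/3269 ≈ 1129.3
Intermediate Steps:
V = -2172/3269 (V = 2172*(-1/3269) = -2172/3269 ≈ -0.66442)
(J(19, -22) + r) + V = (-22 + 1152) - 2172/3269 = 1130 - 2172/3269 = 3691798/3269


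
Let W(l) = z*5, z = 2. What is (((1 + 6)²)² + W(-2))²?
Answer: 5812921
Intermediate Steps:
W(l) = 10 (W(l) = 2*5 = 10)
(((1 + 6)²)² + W(-2))² = (((1 + 6)²)² + 10)² = ((7²)² + 10)² = (49² + 10)² = (2401 + 10)² = 2411² = 5812921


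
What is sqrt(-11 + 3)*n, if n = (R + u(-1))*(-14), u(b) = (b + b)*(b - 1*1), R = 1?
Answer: -140*I*sqrt(2) ≈ -197.99*I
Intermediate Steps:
u(b) = 2*b*(-1 + b) (u(b) = (2*b)*(b - 1) = (2*b)*(-1 + b) = 2*b*(-1 + b))
n = -70 (n = (1 + 2*(-1)*(-1 - 1))*(-14) = (1 + 2*(-1)*(-2))*(-14) = (1 + 4)*(-14) = 5*(-14) = -70)
sqrt(-11 + 3)*n = sqrt(-11 + 3)*(-70) = sqrt(-8)*(-70) = (2*I*sqrt(2))*(-70) = -140*I*sqrt(2)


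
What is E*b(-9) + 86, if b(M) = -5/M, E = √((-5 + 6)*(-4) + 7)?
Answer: 86 + 5*√3/9 ≈ 86.962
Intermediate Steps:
E = √3 (E = √(1*(-4) + 7) = √(-4 + 7) = √3 ≈ 1.7320)
E*b(-9) + 86 = √3*(-5/(-9)) + 86 = √3*(-5*(-⅑)) + 86 = √3*(5/9) + 86 = 5*√3/9 + 86 = 86 + 5*√3/9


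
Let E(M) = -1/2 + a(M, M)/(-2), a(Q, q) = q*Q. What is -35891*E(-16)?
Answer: 9223987/2 ≈ 4.6120e+6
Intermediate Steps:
a(Q, q) = Q*q
E(M) = -½ - M²/2 (E(M) = -1/2 + (M*M)/(-2) = -1*½ + M²*(-½) = -½ - M²/2)
-35891*E(-16) = -35891*(-½ - ½*(-16)²) = -35891*(-½ - ½*256) = -35891*(-½ - 128) = -35891*(-257/2) = 9223987/2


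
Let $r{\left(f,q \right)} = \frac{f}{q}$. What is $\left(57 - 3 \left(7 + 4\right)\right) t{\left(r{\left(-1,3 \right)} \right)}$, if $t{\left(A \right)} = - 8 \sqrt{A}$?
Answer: $- 64 i \sqrt{3} \approx - 110.85 i$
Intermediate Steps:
$\left(57 - 3 \left(7 + 4\right)\right) t{\left(r{\left(-1,3 \right)} \right)} = \left(57 - 3 \left(7 + 4\right)\right) \left(- 8 \sqrt{- \frac{1}{3}}\right) = \left(57 - 33\right) \left(- 8 \sqrt{\left(-1\right) \frac{1}{3}}\right) = \left(57 - 33\right) \left(- 8 \sqrt{- \frac{1}{3}}\right) = 24 \left(- 8 \frac{i \sqrt{3}}{3}\right) = 24 \left(- \frac{8 i \sqrt{3}}{3}\right) = - 64 i \sqrt{3}$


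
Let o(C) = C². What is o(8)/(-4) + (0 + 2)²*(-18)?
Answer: -88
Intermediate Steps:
o(8)/(-4) + (0 + 2)²*(-18) = 8²/(-4) + (0 + 2)²*(-18) = 64*(-¼) + 2²*(-18) = -16 + 4*(-18) = -16 - 72 = -88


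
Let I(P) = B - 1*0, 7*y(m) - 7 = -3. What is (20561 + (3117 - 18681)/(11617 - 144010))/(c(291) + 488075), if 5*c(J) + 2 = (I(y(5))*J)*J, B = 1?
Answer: 648130485/15919022582 ≈ 0.040714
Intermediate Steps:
y(m) = 4/7 (y(m) = 1 + (⅐)*(-3) = 1 - 3/7 = 4/7)
I(P) = 1 (I(P) = 1 - 1*0 = 1 + 0 = 1)
c(J) = -⅖ + J²/5 (c(J) = -⅖ + ((1*J)*J)/5 = -⅖ + (J*J)/5 = -⅖ + J²/5)
(20561 + (3117 - 18681)/(11617 - 144010))/(c(291) + 488075) = (20561 + (3117 - 18681)/(11617 - 144010))/((-⅖ + (⅕)*291²) + 488075) = (20561 - 15564/(-132393))/((-⅖ + (⅕)*84681) + 488075) = (20561 - 15564*(-1/132393))/((-⅖ + 84681/5) + 488075) = (20561 + 5188/44131)/(84679/5 + 488075) = 907382679/(44131*(2525054/5)) = (907382679/44131)*(5/2525054) = 648130485/15919022582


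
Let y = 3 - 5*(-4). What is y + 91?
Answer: 114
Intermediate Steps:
y = 23 (y = 3 + 20 = 23)
y + 91 = 23 + 91 = 114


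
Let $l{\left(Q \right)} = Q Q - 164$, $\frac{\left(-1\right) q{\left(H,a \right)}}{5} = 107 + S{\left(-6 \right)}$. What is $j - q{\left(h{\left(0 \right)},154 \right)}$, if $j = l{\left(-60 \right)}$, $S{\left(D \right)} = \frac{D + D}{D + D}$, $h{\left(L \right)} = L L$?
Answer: $3976$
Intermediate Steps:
$h{\left(L \right)} = L^{2}$
$S{\left(D \right)} = 1$ ($S{\left(D \right)} = \frac{2 D}{2 D} = 2 D \frac{1}{2 D} = 1$)
$q{\left(H,a \right)} = -540$ ($q{\left(H,a \right)} = - 5 \left(107 + 1\right) = \left(-5\right) 108 = -540$)
$l{\left(Q \right)} = -164 + Q^{2}$ ($l{\left(Q \right)} = Q^{2} - 164 = -164 + Q^{2}$)
$j = 3436$ ($j = -164 + \left(-60\right)^{2} = -164 + 3600 = 3436$)
$j - q{\left(h{\left(0 \right)},154 \right)} = 3436 - -540 = 3436 + 540 = 3976$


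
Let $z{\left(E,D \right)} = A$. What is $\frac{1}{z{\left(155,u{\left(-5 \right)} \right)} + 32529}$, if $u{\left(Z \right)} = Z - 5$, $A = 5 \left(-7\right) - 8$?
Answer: $\frac{1}{32486} \approx 3.0782 \cdot 10^{-5}$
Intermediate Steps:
$A = -43$ ($A = -35 - 8 = -43$)
$u{\left(Z \right)} = -5 + Z$ ($u{\left(Z \right)} = Z - 5 = -5 + Z$)
$z{\left(E,D \right)} = -43$
$\frac{1}{z{\left(155,u{\left(-5 \right)} \right)} + 32529} = \frac{1}{-43 + 32529} = \frac{1}{32486}$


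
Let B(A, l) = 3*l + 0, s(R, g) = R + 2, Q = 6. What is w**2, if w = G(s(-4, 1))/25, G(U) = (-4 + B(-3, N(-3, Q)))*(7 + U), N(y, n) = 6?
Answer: 196/25 ≈ 7.8400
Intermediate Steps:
s(R, g) = 2 + R
B(A, l) = 3*l
G(U) = 98 + 14*U (G(U) = (-4 + 3*6)*(7 + U) = (-4 + 18)*(7 + U) = 14*(7 + U) = 98 + 14*U)
w = 14/5 (w = (98 + 14*(2 - 4))/25 = (98 + 14*(-2))*(1/25) = (98 - 28)*(1/25) = 70*(1/25) = 14/5 ≈ 2.8000)
w**2 = (14/5)**2 = 196/25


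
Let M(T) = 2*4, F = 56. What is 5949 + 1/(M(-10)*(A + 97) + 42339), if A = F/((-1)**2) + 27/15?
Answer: 1296209768/217887 ≈ 5949.0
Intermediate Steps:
M(T) = 8
A = 289/5 (A = 56/((-1)**2) + 27/15 = 56/1 + 27*(1/15) = 56*1 + 9/5 = 56 + 9/5 = 289/5 ≈ 57.800)
5949 + 1/(M(-10)*(A + 97) + 42339) = 5949 + 1/(8*(289/5 + 97) + 42339) = 5949 + 1/(8*(774/5) + 42339) = 5949 + 1/(6192/5 + 42339) = 5949 + 1/(217887/5) = 5949 + 5/217887 = 1296209768/217887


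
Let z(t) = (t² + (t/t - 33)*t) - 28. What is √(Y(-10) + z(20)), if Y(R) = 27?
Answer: I*√241 ≈ 15.524*I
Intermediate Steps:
z(t) = -28 + t² - 32*t (z(t) = (t² + (1 - 33)*t) - 28 = (t² - 32*t) - 28 = -28 + t² - 32*t)
√(Y(-10) + z(20)) = √(27 + (-28 + 20² - 32*20)) = √(27 + (-28 + 400 - 640)) = √(27 - 268) = √(-241) = I*√241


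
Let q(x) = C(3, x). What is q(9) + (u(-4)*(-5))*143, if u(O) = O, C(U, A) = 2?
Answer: 2862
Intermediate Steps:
q(x) = 2
q(9) + (u(-4)*(-5))*143 = 2 - 4*(-5)*143 = 2 + 20*143 = 2 + 2860 = 2862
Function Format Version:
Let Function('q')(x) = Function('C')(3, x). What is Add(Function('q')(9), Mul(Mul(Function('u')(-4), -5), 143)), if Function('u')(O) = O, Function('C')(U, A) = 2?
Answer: 2862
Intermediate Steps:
Function('q')(x) = 2
Add(Function('q')(9), Mul(Mul(Function('u')(-4), -5), 143)) = Add(2, Mul(Mul(-4, -5), 143)) = Add(2, Mul(20, 143)) = Add(2, 2860) = 2862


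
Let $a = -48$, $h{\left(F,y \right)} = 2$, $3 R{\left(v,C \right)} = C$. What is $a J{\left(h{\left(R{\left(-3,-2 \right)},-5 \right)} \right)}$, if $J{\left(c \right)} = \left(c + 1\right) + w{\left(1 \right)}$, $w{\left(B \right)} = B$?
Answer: $-192$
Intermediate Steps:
$R{\left(v,C \right)} = \frac{C}{3}$
$J{\left(c \right)} = 2 + c$ ($J{\left(c \right)} = \left(c + 1\right) + 1 = \left(1 + c\right) + 1 = 2 + c$)
$a J{\left(h{\left(R{\left(-3,-2 \right)},-5 \right)} \right)} = - 48 \left(2 + 2\right) = \left(-48\right) 4 = -192$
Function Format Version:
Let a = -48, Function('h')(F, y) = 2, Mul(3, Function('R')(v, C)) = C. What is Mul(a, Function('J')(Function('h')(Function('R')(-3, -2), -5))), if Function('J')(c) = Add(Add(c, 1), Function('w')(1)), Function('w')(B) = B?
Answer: -192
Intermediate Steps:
Function('R')(v, C) = Mul(Rational(1, 3), C)
Function('J')(c) = Add(2, c) (Function('J')(c) = Add(Add(c, 1), 1) = Add(Add(1, c), 1) = Add(2, c))
Mul(a, Function('J')(Function('h')(Function('R')(-3, -2), -5))) = Mul(-48, Add(2, 2)) = Mul(-48, 4) = -192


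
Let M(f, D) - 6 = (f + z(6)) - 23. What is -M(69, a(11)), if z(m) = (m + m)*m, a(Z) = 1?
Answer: -124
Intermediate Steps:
z(m) = 2*m² (z(m) = (2*m)*m = 2*m²)
M(f, D) = 55 + f (M(f, D) = 6 + ((f + 2*6²) - 23) = 6 + ((f + 2*36) - 23) = 6 + ((f + 72) - 23) = 6 + ((72 + f) - 23) = 6 + (49 + f) = 55 + f)
-M(69, a(11)) = -(55 + 69) = -1*124 = -124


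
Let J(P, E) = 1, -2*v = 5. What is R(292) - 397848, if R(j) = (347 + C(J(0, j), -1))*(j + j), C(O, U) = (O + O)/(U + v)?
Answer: -1368736/7 ≈ -1.9553e+5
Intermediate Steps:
v = -5/2 (v = -½*5 = -5/2 ≈ -2.5000)
C(O, U) = 2*O/(-5/2 + U) (C(O, U) = (O + O)/(U - 5/2) = (2*O)/(-5/2 + U) = 2*O/(-5/2 + U))
R(j) = 4850*j/7 (R(j) = (347 + 4*1/(-5 + 2*(-1)))*(j + j) = (347 + 4*1/(-5 - 2))*(2*j) = (347 + 4*1/(-7))*(2*j) = (347 + 4*1*(-⅐))*(2*j) = (347 - 4/7)*(2*j) = 2425*(2*j)/7 = 4850*j/7)
R(292) - 397848 = (4850/7)*292 - 397848 = 1416200/7 - 397848 = -1368736/7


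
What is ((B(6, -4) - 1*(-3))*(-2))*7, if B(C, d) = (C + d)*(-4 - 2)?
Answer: 126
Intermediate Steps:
B(C, d) = -6*C - 6*d (B(C, d) = (C + d)*(-6) = -6*C - 6*d)
((B(6, -4) - 1*(-3))*(-2))*7 = (((-6*6 - 6*(-4)) - 1*(-3))*(-2))*7 = (((-36 + 24) + 3)*(-2))*7 = ((-12 + 3)*(-2))*7 = -9*(-2)*7 = 18*7 = 126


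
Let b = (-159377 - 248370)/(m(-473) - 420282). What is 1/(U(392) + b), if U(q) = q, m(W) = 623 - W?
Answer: 419186/164728659 ≈ 0.0025447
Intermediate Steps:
b = 407747/419186 (b = (-159377 - 248370)/((623 - 1*(-473)) - 420282) = -407747/((623 + 473) - 420282) = -407747/(1096 - 420282) = -407747/(-419186) = -407747*(-1/419186) = 407747/419186 ≈ 0.97271)
1/(U(392) + b) = 1/(392 + 407747/419186) = 1/(164728659/419186) = 419186/164728659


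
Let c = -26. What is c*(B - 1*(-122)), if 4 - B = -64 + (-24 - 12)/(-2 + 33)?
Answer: -154076/31 ≈ -4970.2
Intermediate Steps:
B = 2144/31 (B = 4 - (-64 + (-24 - 12)/(-2 + 33)) = 4 - (-64 - 36/31) = 4 - 1*(-2020/31) = 4 + 2020/31 = 2144/31 ≈ 69.161)
c*(B - 1*(-122)) = -26*(2144/31 - 1*(-122)) = -26*(2144/31 + 122) = -26*5926/31 = -154076/31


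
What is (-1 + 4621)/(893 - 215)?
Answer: 770/113 ≈ 6.8142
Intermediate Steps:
(-1 + 4621)/(893 - 215) = 4620/678 = 4620*(1/678) = 770/113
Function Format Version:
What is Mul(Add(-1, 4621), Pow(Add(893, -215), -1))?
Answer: Rational(770, 113) ≈ 6.8142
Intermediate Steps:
Mul(Add(-1, 4621), Pow(Add(893, -215), -1)) = Mul(4620, Pow(678, -1)) = Mul(4620, Rational(1, 678)) = Rational(770, 113)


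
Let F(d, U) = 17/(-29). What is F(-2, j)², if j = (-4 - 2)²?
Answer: 289/841 ≈ 0.34364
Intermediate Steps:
j = 36 (j = (-6)² = 36)
F(d, U) = -17/29 (F(d, U) = 17*(-1/29) = -17/29)
F(-2, j)² = (-17/29)² = 289/841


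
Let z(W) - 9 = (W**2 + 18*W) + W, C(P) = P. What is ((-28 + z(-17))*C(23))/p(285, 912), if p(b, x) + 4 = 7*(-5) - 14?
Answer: 23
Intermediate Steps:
p(b, x) = -53 (p(b, x) = -4 + (7*(-5) - 14) = -4 + (-35 - 14) = -4 - 49 = -53)
z(W) = 9 + W**2 + 19*W (z(W) = 9 + ((W**2 + 18*W) + W) = 9 + (W**2 + 19*W) = 9 + W**2 + 19*W)
((-28 + z(-17))*C(23))/p(285, 912) = ((-28 + (9 + (-17)**2 + 19*(-17)))*23)/(-53) = ((-28 + (9 + 289 - 323))*23)*(-1/53) = ((-28 - 25)*23)*(-1/53) = -53*23*(-1/53) = -1219*(-1/53) = 23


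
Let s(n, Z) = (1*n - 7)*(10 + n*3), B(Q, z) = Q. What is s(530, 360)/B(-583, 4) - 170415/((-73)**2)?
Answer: -4558659145/3106807 ≈ -1467.3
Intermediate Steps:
s(n, Z) = (-7 + n)*(10 + 3*n) (s(n, Z) = (n - 7)*(10 + 3*n) = (-7 + n)*(10 + 3*n))
s(530, 360)/B(-583, 4) - 170415/((-73)**2) = (-70 - 11*530 + 3*530**2)/(-583) - 170415/((-73)**2) = (-70 - 5830 + 3*280900)*(-1/583) - 170415/5329 = (-70 - 5830 + 842700)*(-1/583) - 170415*1/5329 = 836800*(-1/583) - 170415/5329 = -836800/583 - 170415/5329 = -4558659145/3106807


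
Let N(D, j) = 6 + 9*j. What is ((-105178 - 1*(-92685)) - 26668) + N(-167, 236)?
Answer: -37031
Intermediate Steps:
((-105178 - 1*(-92685)) - 26668) + N(-167, 236) = ((-105178 - 1*(-92685)) - 26668) + (6 + 9*236) = ((-105178 + 92685) - 26668) + (6 + 2124) = (-12493 - 26668) + 2130 = -39161 + 2130 = -37031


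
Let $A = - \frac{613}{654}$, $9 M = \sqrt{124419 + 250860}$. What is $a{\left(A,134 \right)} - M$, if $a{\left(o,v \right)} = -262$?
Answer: $-262 - \frac{\sqrt{375279}}{9} \approx -330.07$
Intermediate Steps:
$M = \frac{\sqrt{375279}}{9}$ ($M = \frac{\sqrt{124419 + 250860}}{9} = \frac{\sqrt{375279}}{9} \approx 68.067$)
$A = - \frac{613}{654}$ ($A = \left(-613\right) \frac{1}{654} = - \frac{613}{654} \approx -0.93731$)
$a{\left(A,134 \right)} - M = -262 - \frac{\sqrt{375279}}{9}$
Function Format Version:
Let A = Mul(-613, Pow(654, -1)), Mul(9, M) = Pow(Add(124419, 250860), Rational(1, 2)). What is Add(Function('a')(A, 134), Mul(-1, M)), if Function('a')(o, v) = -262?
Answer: Add(-262, Mul(Rational(-1, 9), Pow(375279, Rational(1, 2)))) ≈ -330.07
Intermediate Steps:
M = Mul(Rational(1, 9), Pow(375279, Rational(1, 2))) (M = Mul(Rational(1, 9), Pow(Add(124419, 250860), Rational(1, 2))) = Mul(Rational(1, 9), Pow(375279, Rational(1, 2))) ≈ 68.067)
A = Rational(-613, 654) (A = Mul(-613, Rational(1, 654)) = Rational(-613, 654) ≈ -0.93731)
Add(Function('a')(A, 134), Mul(-1, M)) = Add(-262, Mul(-1, Mul(Rational(1, 9), Pow(375279, Rational(1, 2))))) = Add(-262, Mul(Rational(-1, 9), Pow(375279, Rational(1, 2))))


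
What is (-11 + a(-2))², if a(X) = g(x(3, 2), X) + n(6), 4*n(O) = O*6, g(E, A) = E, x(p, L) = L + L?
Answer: 4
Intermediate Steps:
x(p, L) = 2*L
n(O) = 3*O/2 (n(O) = (O*6)/4 = (6*O)/4 = 3*O/2)
a(X) = 13 (a(X) = 2*2 + (3/2)*6 = 4 + 9 = 13)
(-11 + a(-2))² = (-11 + 13)² = 2² = 4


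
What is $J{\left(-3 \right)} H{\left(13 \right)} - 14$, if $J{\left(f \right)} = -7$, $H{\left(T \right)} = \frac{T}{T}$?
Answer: $-21$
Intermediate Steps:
$H{\left(T \right)} = 1$
$J{\left(-3 \right)} H{\left(13 \right)} - 14 = \left(-7\right) 1 - 14 = -7 - 14 = -21$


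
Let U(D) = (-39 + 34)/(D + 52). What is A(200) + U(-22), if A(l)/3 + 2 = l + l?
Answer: 7163/6 ≈ 1193.8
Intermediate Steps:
U(D) = -5/(52 + D)
A(l) = -6 + 6*l (A(l) = -6 + 3*(l + l) = -6 + 3*(2*l) = -6 + 6*l)
A(200) + U(-22) = (-6 + 6*200) - 5/(52 - 22) = (-6 + 1200) - 5/30 = 1194 - 5*1/30 = 1194 - ⅙ = 7163/6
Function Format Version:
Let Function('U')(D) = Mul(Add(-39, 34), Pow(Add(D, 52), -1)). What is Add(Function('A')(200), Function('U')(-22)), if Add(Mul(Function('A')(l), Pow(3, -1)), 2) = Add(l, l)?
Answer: Rational(7163, 6) ≈ 1193.8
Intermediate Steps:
Function('U')(D) = Mul(-5, Pow(Add(52, D), -1))
Function('A')(l) = Add(-6, Mul(6, l)) (Function('A')(l) = Add(-6, Mul(3, Add(l, l))) = Add(-6, Mul(3, Mul(2, l))) = Add(-6, Mul(6, l)))
Add(Function('A')(200), Function('U')(-22)) = Add(Add(-6, Mul(6, 200)), Mul(-5, Pow(Add(52, -22), -1))) = Add(Add(-6, 1200), Mul(-5, Pow(30, -1))) = Add(1194, Mul(-5, Rational(1, 30))) = Add(1194, Rational(-1, 6)) = Rational(7163, 6)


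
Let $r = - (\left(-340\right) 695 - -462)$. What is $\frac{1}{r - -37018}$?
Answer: $\frac{1}{272856} \approx 3.6649 \cdot 10^{-6}$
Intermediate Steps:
$r = 235838$ ($r = - (-236300 + 462) = \left(-1\right) \left(-235838\right) = 235838$)
$\frac{1}{r - -37018} = \frac{1}{235838 - -37018} = \frac{1}{235838 + 37018} = \frac{1}{272856}$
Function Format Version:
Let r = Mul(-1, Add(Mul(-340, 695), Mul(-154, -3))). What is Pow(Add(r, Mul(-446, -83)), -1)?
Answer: Rational(1, 272856) ≈ 3.6649e-6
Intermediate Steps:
r = 235838 (r = Mul(-1, Add(-236300, 462)) = Mul(-1, -235838) = 235838)
Pow(Add(r, Mul(-446, -83)), -1) = Pow(Add(235838, Mul(-446, -83)), -1) = Pow(Add(235838, 37018), -1) = Pow(272856, -1) = Rational(1, 272856)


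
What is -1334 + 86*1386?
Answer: 117862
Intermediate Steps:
-1334 + 86*1386 = -1334 + 119196 = 117862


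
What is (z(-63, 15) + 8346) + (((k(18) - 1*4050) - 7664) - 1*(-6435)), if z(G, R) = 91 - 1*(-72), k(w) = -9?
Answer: 3221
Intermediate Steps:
z(G, R) = 163 (z(G, R) = 91 + 72 = 163)
(z(-63, 15) + 8346) + (((k(18) - 1*4050) - 7664) - 1*(-6435)) = (163 + 8346) + (((-9 - 1*4050) - 7664) - 1*(-6435)) = 8509 + (((-9 - 4050) - 7664) + 6435) = 8509 + ((-4059 - 7664) + 6435) = 8509 + (-11723 + 6435) = 8509 - 5288 = 3221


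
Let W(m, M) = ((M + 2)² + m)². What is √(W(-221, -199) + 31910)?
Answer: √1489065654 ≈ 38588.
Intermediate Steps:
W(m, M) = (m + (2 + M)²)² (W(m, M) = ((2 + M)² + m)² = (m + (2 + M)²)²)
√(W(-221, -199) + 31910) = √((-221 + (2 - 199)²)² + 31910) = √((-221 + (-197)²)² + 31910) = √((-221 + 38809)² + 31910) = √(38588² + 31910) = √(1489033744 + 31910) = √1489065654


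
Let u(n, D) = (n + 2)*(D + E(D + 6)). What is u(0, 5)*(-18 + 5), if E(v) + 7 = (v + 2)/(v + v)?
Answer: 403/11 ≈ 36.636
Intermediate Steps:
E(v) = -7 + (2 + v)/(2*v) (E(v) = -7 + (v + 2)/(v + v) = -7 + (2 + v)/((2*v)) = -7 + (2 + v)*(1/(2*v)) = -7 + (2 + v)/(2*v))
u(n, D) = (2 + n)*(-13/2 + D + 1/(6 + D)) (u(n, D) = (n + 2)*(D + (-13/2 + 1/(D + 6))) = (2 + n)*(D + (-13/2 + 1/(6 + D))) = (2 + n)*(-13/2 + D + 1/(6 + D)))
u(0, 5)*(-18 + 5) = ((-76 - 13*5 - 1/2*0*(76 + 13*5) + 5*(2 + 0)*(6 + 5))/(6 + 5))*(-18 + 5) = ((-76 - 65 - 1/2*0*(76 + 65) + 5*2*11)/11)*(-13) = ((-76 - 65 - 1/2*0*141 + 110)/11)*(-13) = ((-76 - 65 + 0 + 110)/11)*(-13) = ((1/11)*(-31))*(-13) = -31/11*(-13) = 403/11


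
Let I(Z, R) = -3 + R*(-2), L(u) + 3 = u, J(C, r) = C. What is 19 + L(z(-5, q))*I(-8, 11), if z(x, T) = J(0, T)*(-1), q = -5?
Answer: 94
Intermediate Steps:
z(x, T) = 0 (z(x, T) = 0*(-1) = 0)
L(u) = -3 + u
I(Z, R) = -3 - 2*R
19 + L(z(-5, q))*I(-8, 11) = 19 + (-3 + 0)*(-3 - 2*11) = 19 - 3*(-3 - 22) = 19 - 3*(-25) = 19 + 75 = 94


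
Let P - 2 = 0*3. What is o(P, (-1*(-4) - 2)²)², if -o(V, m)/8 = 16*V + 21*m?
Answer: 861184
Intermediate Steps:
P = 2 (P = 2 + 0*3 = 2 + 0 = 2)
o(V, m) = -168*m - 128*V (o(V, m) = -8*(16*V + 21*m) = -168*m - 128*V)
o(P, (-1*(-4) - 2)²)² = (-168*(-1*(-4) - 2)² - 128*2)² = (-168*(4 - 2)² - 256)² = (-168*2² - 256)² = (-168*4 - 256)² = (-672 - 256)² = (-928)² = 861184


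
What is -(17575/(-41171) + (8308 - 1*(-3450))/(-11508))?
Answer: 343170859/236897934 ≈ 1.4486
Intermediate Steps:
-(17575/(-41171) + (8308 - 1*(-3450))/(-11508)) = -(17575*(-1/41171) + (8308 + 3450)*(-1/11508)) = -(-17575/41171 + 11758*(-1/11508)) = -(-17575/41171 - 5879/5754) = -1*(-343170859/236897934) = 343170859/236897934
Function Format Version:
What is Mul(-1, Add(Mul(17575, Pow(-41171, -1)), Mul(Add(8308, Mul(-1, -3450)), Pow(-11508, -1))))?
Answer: Rational(343170859, 236897934) ≈ 1.4486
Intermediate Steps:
Mul(-1, Add(Mul(17575, Pow(-41171, -1)), Mul(Add(8308, Mul(-1, -3450)), Pow(-11508, -1)))) = Mul(-1, Add(Mul(17575, Rational(-1, 41171)), Mul(Add(8308, 3450), Rational(-1, 11508)))) = Mul(-1, Add(Rational(-17575, 41171), Mul(11758, Rational(-1, 11508)))) = Mul(-1, Add(Rational(-17575, 41171), Rational(-5879, 5754))) = Mul(-1, Rational(-343170859, 236897934)) = Rational(343170859, 236897934)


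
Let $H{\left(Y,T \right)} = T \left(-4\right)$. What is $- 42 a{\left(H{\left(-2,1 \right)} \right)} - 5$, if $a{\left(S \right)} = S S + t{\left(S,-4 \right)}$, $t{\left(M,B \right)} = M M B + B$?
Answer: $2179$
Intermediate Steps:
$t{\left(M,B \right)} = B + B M^{2}$ ($t{\left(M,B \right)} = M^{2} B + B = B M^{2} + B = B + B M^{2}$)
$H{\left(Y,T \right)} = - 4 T$
$a{\left(S \right)} = -4 - 3 S^{2}$ ($a{\left(S \right)} = S S - 4 \left(1 + S^{2}\right) = S^{2} - \left(4 + 4 S^{2}\right) = -4 - 3 S^{2}$)
$- 42 a{\left(H{\left(-2,1 \right)} \right)} - 5 = - 42 \left(-4 - 3 \left(\left(-4\right) 1\right)^{2}\right) - 5 = - 42 \left(-4 - 3 \left(-4\right)^{2}\right) - 5 = - 42 \left(-4 - 48\right) - 5 = \left(-42\right) \left(-52\right) - 5 = 2184 - 5 = 2179$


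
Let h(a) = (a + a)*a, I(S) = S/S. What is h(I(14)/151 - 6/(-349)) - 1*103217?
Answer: -286652659811367/2777184601 ≈ -1.0322e+5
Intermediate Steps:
I(S) = 1
h(a) = 2*a² (h(a) = (2*a)*a = 2*a²)
h(I(14)/151 - 6/(-349)) - 1*103217 = 2*(1/151 - 6/(-349))² - 1*103217 = 2*(1*(1/151) - 6*(-1/349))² - 103217 = 2*(1/151 + 6/349)² - 103217 = 2*(1255/52699)² - 103217 = 2*(1575025/2777184601) - 103217 = 3150050/2777184601 - 103217 = -286652659811367/2777184601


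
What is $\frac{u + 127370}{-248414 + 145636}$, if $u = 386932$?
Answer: $- \frac{257151}{51389} \approx -5.004$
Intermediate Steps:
$\frac{u + 127370}{-248414 + 145636} = \frac{386932 + 127370}{-248414 + 145636} = \frac{514302}{-102778} = 514302 \left(- \frac{1}{102778}\right) = - \frac{257151}{51389}$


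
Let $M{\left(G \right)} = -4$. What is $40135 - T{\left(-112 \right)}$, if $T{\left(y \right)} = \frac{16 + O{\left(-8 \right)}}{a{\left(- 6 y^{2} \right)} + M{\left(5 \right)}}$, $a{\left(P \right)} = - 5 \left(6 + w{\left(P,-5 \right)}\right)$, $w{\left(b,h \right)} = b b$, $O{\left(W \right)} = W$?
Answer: $\frac{568378796304699}{14161674257} \approx 40135.0$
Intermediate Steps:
$w{\left(b,h \right)} = b^{2}$
$a{\left(P \right)} = -30 - 5 P^{2}$ ($a{\left(P \right)} = - 5 \left(6 + P^{2}\right) = -30 - 5 P^{2}$)
$T{\left(y \right)} = \frac{8}{-34 - 180 y^{4}}$ ($T{\left(y \right)} = \frac{16 - 8}{\left(-30 - 5 \left(- 6 y^{2}\right)^{2}\right) - 4} = \frac{8}{\left(-30 - 5 \cdot 36 y^{4}\right) - 4} = \frac{8}{\left(-30 - 180 y^{4}\right) - 4} = \frac{8}{-34 - 180 y^{4}}$)
$40135 - T{\left(-112 \right)} = 40135 - - \frac{4}{17 + 90 \left(-112\right)^{4}} = 40135 - - \frac{4}{17 + 90 \cdot 157351936} = 40135 - - \frac{4}{17 + 14161674240} = 40135 - - \frac{4}{14161674257} = 40135 + \frac{4}{14161674257} = \frac{568378796304699}{14161674257}$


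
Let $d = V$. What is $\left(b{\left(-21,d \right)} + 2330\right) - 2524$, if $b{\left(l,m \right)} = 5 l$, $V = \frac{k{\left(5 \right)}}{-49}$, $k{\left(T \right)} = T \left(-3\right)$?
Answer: $-299$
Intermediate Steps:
$k{\left(T \right)} = - 3 T$
$V = \frac{15}{49}$ ($V = \frac{\left(-3\right) 5}{-49} = \left(-15\right) \left(- \frac{1}{49}\right) = \frac{15}{49} \approx 0.30612$)
$d = \frac{15}{49} \approx 0.30612$
$\left(b{\left(-21,d \right)} + 2330\right) - 2524 = \left(5 \left(-21\right) + 2330\right) - 2524 = \left(-105 + 2330\right) - 2524 = 2225 - 2524 = -299$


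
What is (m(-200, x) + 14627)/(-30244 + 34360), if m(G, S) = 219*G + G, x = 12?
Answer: -9791/1372 ≈ -7.1363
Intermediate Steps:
m(G, S) = 220*G
(m(-200, x) + 14627)/(-30244 + 34360) = (220*(-200) + 14627)/(-30244 + 34360) = (-44000 + 14627)/4116 = -29373*1/4116 = -9791/1372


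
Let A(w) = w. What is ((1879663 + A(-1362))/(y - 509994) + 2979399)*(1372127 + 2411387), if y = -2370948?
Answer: 16237846712731803649/1440471 ≈ 1.1273e+13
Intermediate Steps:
((1879663 + A(-1362))/(y - 509994) + 2979399)*(1372127 + 2411387) = ((1879663 - 1362)/(-2370948 - 509994) + 2979399)*(1372127 + 2411387) = (1878301/(-2880942) + 2979399)*3783514 = (1878301*(-1/2880942) + 2979399)*3783514 = (-1878301/2880942 + 2979399)*3783514 = (8583473835557/2880942)*3783514 = 16237846712731803649/1440471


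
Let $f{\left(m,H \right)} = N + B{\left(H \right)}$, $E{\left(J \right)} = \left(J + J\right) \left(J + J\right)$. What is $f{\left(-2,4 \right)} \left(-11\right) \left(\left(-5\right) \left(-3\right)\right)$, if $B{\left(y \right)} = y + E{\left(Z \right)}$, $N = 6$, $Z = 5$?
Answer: $-18150$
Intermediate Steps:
$E{\left(J \right)} = 4 J^{2}$ ($E{\left(J \right)} = 2 J 2 J = 4 J^{2}$)
$B{\left(y \right)} = 100 + y$ ($B{\left(y \right)} = y + 4 \cdot 5^{2} = y + 4 \cdot 25 = y + 100 = 100 + y$)
$f{\left(m,H \right)} = 106 + H$ ($f{\left(m,H \right)} = 6 + \left(100 + H\right) = 106 + H$)
$f{\left(-2,4 \right)} \left(-11\right) \left(\left(-5\right) \left(-3\right)\right) = \left(106 + 4\right) \left(-11\right) \left(\left(-5\right) \left(-3\right)\right) = 110 \left(-11\right) 15 = \left(-1210\right) 15 = -18150$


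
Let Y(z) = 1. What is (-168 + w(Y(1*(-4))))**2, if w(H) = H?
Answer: 27889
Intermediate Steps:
(-168 + w(Y(1*(-4))))**2 = (-168 + 1)**2 = (-167)**2 = 27889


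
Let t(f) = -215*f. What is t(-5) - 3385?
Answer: -2310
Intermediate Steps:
t(-5) - 3385 = -215*(-5) - 3385 = 1075 - 3385 = -2310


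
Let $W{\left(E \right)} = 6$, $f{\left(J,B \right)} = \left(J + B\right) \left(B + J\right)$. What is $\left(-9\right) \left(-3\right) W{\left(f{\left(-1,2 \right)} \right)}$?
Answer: $162$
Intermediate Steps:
$f{\left(J,B \right)} = \left(B + J\right)^{2}$ ($f{\left(J,B \right)} = \left(B + J\right) \left(B + J\right) = \left(B + J\right)^{2}$)
$\left(-9\right) \left(-3\right) W{\left(f{\left(-1,2 \right)} \right)} = \left(-9\right) \left(-3\right) 6 = 27 \cdot 6 = 162$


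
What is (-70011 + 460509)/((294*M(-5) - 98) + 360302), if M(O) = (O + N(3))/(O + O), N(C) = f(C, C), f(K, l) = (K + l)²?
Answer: 650830/598821 ≈ 1.0869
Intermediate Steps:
N(C) = 4*C² (N(C) = (C + C)² = (2*C)² = 4*C²)
M(O) = (36 + O)/(2*O) (M(O) = (O + 4*3²)/(O + O) = (O + 4*9)/((2*O)) = (O + 36)*(1/(2*O)) = (36 + O)*(1/(2*O)) = (36 + O)/(2*O))
(-70011 + 460509)/((294*M(-5) - 98) + 360302) = (-70011 + 460509)/((294*((½)*(36 - 5)/(-5)) - 98) + 360302) = 390498/((294*((½)*(-⅕)*31) - 98) + 360302) = 390498/((294*(-31/10) - 98) + 360302) = 390498/((-4557/5 - 98) + 360302) = 390498/(-5047/5 + 360302) = 390498/(1796463/5) = 390498*(5/1796463) = 650830/598821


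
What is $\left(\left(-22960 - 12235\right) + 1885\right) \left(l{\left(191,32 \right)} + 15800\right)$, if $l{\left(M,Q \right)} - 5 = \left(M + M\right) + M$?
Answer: $-545551180$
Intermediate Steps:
$l{\left(M,Q \right)} = 5 + 3 M$ ($l{\left(M,Q \right)} = 5 + \left(\left(M + M\right) + M\right) = 5 + \left(2 M + M\right) = 5 + 3 M$)
$\left(\left(-22960 - 12235\right) + 1885\right) \left(l{\left(191,32 \right)} + 15800\right) = \left(\left(-22960 - 12235\right) + 1885\right) \left(\left(5 + 3 \cdot 191\right) + 15800\right) = \left(-35195 + 1885\right) \left(\left(5 + 573\right) + 15800\right) = - 33310 \left(578 + 15800\right) = \left(-33310\right) 16378 = -545551180$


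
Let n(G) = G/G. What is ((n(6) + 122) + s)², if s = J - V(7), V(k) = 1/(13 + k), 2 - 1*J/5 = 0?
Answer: 7070281/400 ≈ 17676.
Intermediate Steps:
J = 10 (J = 10 - 5*0 = 10 + 0 = 10)
n(G) = 1
s = 199/20 (s = 10 - 1/(13 + 7) = 10 - 1/20 = 199/20 ≈ 9.9500)
((n(6) + 122) + s)² = ((1 + 122) + 199/20)² = (123 + 199/20)² = (2659/20)² = 7070281/400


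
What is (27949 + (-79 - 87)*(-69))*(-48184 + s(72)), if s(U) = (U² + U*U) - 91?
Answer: -1493649521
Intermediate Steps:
s(U) = -91 + 2*U² (s(U) = (U² + U²) - 91 = 2*U² - 91 = -91 + 2*U²)
(27949 + (-79 - 87)*(-69))*(-48184 + s(72)) = (27949 + (-79 - 87)*(-69))*(-48184 + (-91 + 2*72²)) = (27949 - 166*(-69))*(-48184 + (-91 + 2*5184)) = (27949 + 11454)*(-48184 + (-91 + 10368)) = 39403*(-48184 + 10277) = 39403*(-37907) = -1493649521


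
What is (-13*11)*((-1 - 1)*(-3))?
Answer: -858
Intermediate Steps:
(-13*11)*((-1 - 1)*(-3)) = -(-286)*(-3) = -143*6 = -858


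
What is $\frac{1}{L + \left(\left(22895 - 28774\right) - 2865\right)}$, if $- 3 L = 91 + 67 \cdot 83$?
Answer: $- \frac{1}{10628} \approx -9.4091 \cdot 10^{-5}$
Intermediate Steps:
$L = -1884$ ($L = - \frac{91 + 67 \cdot 83}{3} = - \frac{91 + 5561}{3} = \left(- \frac{1}{3}\right) 5652 = -1884$)
$\frac{1}{L + \left(\left(22895 - 28774\right) - 2865\right)} = \frac{1}{-1884 + \left(\left(22895 - 28774\right) - 2865\right)} = \frac{1}{-1884 - 8744} = \frac{1}{-10628} = - \frac{1}{10628}$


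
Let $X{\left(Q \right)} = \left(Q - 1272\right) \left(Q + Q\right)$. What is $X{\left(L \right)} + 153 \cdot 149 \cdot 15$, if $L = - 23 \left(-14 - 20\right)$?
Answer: $-424405$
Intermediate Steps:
$L = 782$ ($L = \left(-23\right) \left(-34\right) = 782$)
$X{\left(Q \right)} = 2 Q \left(-1272 + Q\right)$ ($X{\left(Q \right)} = \left(-1272 + Q\right) 2 Q = 2 Q \left(-1272 + Q\right)$)
$X{\left(L \right)} + 153 \cdot 149 \cdot 15 = 2 \cdot 782 \left(-1272 + 782\right) + 153 \cdot 149 \cdot 15 = 2 \cdot 782 \left(-490\right) + 22797 \cdot 15 = -766360 + 341955 = -424405$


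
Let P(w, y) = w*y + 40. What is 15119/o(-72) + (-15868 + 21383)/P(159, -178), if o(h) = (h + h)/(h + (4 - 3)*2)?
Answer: 7477432075/1017432 ≈ 7349.3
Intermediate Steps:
P(w, y) = 40 + w*y
o(h) = 2*h/(2 + h) (o(h) = (2*h)/(h + 1*2) = (2*h)/(h + 2) = (2*h)/(2 + h) = 2*h/(2 + h))
15119/o(-72) + (-15868 + 21383)/P(159, -178) = 15119/((2*(-72)/(2 - 72))) + (-15868 + 21383)/(40 + 159*(-178)) = 15119/((2*(-72)/(-70))) + 5515/(40 - 28302) = 15119/((2*(-72)*(-1/70))) + 5515/(-28262) = 15119/(72/35) + 5515*(-1/28262) = 15119*(35/72) - 5515/28262 = 529165/72 - 5515/28262 = 7477432075/1017432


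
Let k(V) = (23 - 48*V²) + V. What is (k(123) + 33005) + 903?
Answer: -692138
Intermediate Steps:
k(V) = 23 + V - 48*V²
(k(123) + 33005) + 903 = ((23 + 123 - 48*123²) + 33005) + 903 = ((23 + 123 - 48*15129) + 33005) + 903 = ((23 + 123 - 726192) + 33005) + 903 = (-726046 + 33005) + 903 = -693041 + 903 = -692138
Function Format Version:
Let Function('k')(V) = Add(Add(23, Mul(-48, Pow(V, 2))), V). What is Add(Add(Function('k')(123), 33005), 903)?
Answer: -692138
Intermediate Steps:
Function('k')(V) = Add(23, V, Mul(-48, Pow(V, 2)))
Add(Add(Function('k')(123), 33005), 903) = Add(Add(Add(23, 123, Mul(-48, Pow(123, 2))), 33005), 903) = Add(Add(Add(23, 123, Mul(-48, 15129)), 33005), 903) = Add(Add(Add(23, 123, -726192), 33005), 903) = Add(Add(-726046, 33005), 903) = Add(-693041, 903) = -692138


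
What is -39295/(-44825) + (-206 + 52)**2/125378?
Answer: 54452711/51091535 ≈ 1.0658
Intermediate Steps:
-39295/(-44825) + (-206 + 52)**2/125378 = -39295*(-1/44825) + (-154)**2*(1/125378) = 7859/8965 + 23716*(1/125378) = 7859/8965 + 1078/5699 = 54452711/51091535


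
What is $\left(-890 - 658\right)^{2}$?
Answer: $2396304$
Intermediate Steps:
$\left(-890 - 658\right)^{2} = \left(-1548\right)^{2} = 2396304$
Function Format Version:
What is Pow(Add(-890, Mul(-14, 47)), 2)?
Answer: 2396304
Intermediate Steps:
Pow(Add(-890, Mul(-14, 47)), 2) = Pow(Add(-890, -658), 2) = Pow(-1548, 2) = 2396304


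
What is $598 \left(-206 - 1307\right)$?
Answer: $-904774$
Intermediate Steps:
$598 \left(-206 - 1307\right) = 598 \left(-1513\right) = -904774$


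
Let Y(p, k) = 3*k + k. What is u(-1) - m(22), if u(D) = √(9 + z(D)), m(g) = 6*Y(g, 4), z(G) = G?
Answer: -96 + 2*√2 ≈ -93.172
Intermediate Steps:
Y(p, k) = 4*k
m(g) = 96 (m(g) = 6*(4*4) = 6*16 = 96)
u(D) = √(9 + D)
u(-1) - m(22) = √(9 - 1) - 1*96 = √8 - 96 = 2*√2 - 96 = -96 + 2*√2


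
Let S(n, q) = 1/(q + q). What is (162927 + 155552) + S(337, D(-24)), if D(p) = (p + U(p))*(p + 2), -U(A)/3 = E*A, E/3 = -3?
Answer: 9416787073/29568 ≈ 3.1848e+5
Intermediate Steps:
E = -9 (E = 3*(-3) = -9)
U(A) = 27*A (U(A) = -(-27)*A = 27*A)
D(p) = 28*p*(2 + p) (D(p) = (p + 27*p)*(p + 2) = (28*p)*(2 + p) = 28*p*(2 + p))
S(n, q) = 1/(2*q)
(162927 + 155552) + S(337, D(-24)) = (162927 + 155552) + 1/(2*((28*(-24)*(2 - 24)))) = 318479 + 1/(2*((28*(-24)*(-22)))) = 318479 + (½)/14784 = 318479 + (½)*(1/14784) = 318479 + 1/29568 = 9416787073/29568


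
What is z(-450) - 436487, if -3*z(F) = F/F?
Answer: -1309462/3 ≈ -4.3649e+5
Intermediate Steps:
z(F) = -⅓ (z(F) = -F/(3*F) = -⅓*1 = -⅓)
z(-450) - 436487 = -⅓ - 436487 = -1309462/3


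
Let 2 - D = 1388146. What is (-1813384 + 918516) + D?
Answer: -2283012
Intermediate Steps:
D = -1388144 (D = 2 - 1*1388146 = 2 - 1388146 = -1388144)
(-1813384 + 918516) + D = (-1813384 + 918516) - 1388144 = -894868 - 1388144 = -2283012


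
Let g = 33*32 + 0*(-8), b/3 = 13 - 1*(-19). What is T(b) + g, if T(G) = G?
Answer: 1152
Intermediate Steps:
b = 96 (b = 3*(13 - 1*(-19)) = 3*(13 + 19) = 3*32 = 96)
g = 1056 (g = 1056 + 0 = 1056)
T(b) + g = 96 + 1056 = 1152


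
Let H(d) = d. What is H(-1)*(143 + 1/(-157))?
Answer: -22450/157 ≈ -142.99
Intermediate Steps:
H(-1)*(143 + 1/(-157)) = -(143 + 1/(-157)) = -(143 - 1/157) = -1*22450/157 = -22450/157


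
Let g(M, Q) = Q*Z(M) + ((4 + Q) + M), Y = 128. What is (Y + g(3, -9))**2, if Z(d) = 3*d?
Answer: 2025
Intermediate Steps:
g(M, Q) = 4 + M + Q + 3*M*Q (g(M, Q) = Q*(3*M) + ((4 + Q) + M) = 3*M*Q + (4 + M + Q) = 4 + M + Q + 3*M*Q)
(Y + g(3, -9))**2 = (128 + (4 + 3 - 9 + 3*3*(-9)))**2 = (128 + (4 + 3 - 9 - 81))**2 = (128 - 83)**2 = 45**2 = 2025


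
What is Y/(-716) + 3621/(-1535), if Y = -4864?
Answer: 1218401/274765 ≈ 4.4343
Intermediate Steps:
Y/(-716) + 3621/(-1535) = -4864/(-716) + 3621/(-1535) = -4864*(-1/716) + 3621*(-1/1535) = 1216/179 - 3621/1535 = 1218401/274765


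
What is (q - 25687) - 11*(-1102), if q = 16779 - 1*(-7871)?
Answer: 11085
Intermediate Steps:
q = 24650 (q = 16779 + 7871 = 24650)
(q - 25687) - 11*(-1102) = (24650 - 25687) - 11*(-1102) = -1037 + 12122 = 11085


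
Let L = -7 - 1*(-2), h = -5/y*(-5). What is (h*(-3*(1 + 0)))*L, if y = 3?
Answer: 125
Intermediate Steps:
h = 25/3 (h = -5/3*(-5) = 25/3 ≈ 8.3333)
L = -5 (L = -7 + 2 = -5)
(h*(-3*(1 + 0)))*L = (25*(-3*(1 + 0))/3)*(-5) = (25*(-3*1)/3)*(-5) = ((25/3)*(-3))*(-5) = -25*(-5) = 125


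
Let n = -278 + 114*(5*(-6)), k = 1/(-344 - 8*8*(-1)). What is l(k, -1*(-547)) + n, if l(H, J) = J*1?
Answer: -3151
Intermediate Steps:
k = -1/280 (k = 1/(-344 - 64*(-1)) = 1/(-344 + 64) = 1/(-280) = -1/280 ≈ -0.0035714)
l(H, J) = J
n = -3698 (n = -278 + 114*(-30) = -278 - 3420 = -3698)
l(k, -1*(-547)) + n = -1*(-547) - 3698 = 547 - 3698 = -3151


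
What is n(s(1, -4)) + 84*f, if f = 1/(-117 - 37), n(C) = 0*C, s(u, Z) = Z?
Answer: -6/11 ≈ -0.54545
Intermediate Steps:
n(C) = 0
f = -1/154 (f = 1/(-154) = -1/154 ≈ -0.0064935)
n(s(1, -4)) + 84*f = 0 + 84*(-1/154) = 0 - 6/11 = -6/11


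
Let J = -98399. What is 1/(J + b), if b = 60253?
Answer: -1/38146 ≈ -2.6215e-5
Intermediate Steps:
1/(J + b) = 1/(-98399 + 60253) = 1/(-38146) = -1/38146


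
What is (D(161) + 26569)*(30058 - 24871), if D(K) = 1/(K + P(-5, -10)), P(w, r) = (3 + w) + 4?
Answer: 22463589876/163 ≈ 1.3781e+8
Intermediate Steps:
P(w, r) = 7 + w
D(K) = 1/(2 + K) (D(K) = 1/(K + (7 - 5)) = 1/(K + 2) = 1/(2 + K))
(D(161) + 26569)*(30058 - 24871) = (1/(2 + 161) + 26569)*(30058 - 24871) = (1/163 + 26569)*5187 = (4330748/163)*5187 = 22463589876/163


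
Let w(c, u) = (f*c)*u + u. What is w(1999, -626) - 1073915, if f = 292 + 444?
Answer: -922085805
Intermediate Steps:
f = 736
w(c, u) = u + 736*c*u (w(c, u) = (736*c)*u + u = 736*c*u + u = u + 736*c*u)
w(1999, -626) - 1073915 = -626*(1 + 736*1999) - 1073915 = -626*(1 + 1471264) - 1073915 = -626*1471265 - 1073915 = -921011890 - 1073915 = -922085805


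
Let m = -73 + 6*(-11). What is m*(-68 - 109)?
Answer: 24603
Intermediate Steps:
m = -139 (m = -73 - 66 = -139)
m*(-68 - 109) = -139*(-68 - 109) = -139*(-177) = 24603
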